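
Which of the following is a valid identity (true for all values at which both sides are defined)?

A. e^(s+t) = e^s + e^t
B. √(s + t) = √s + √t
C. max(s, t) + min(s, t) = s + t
A: fails at (1, 4) — LHS = e^5 ≈ 148.4, RHS = e + e^4 ≈ 57.32.
B: fails at (4, 6) — LHS = √(10) ≈ 3.162, RHS = 2 + √(6) ≈ 4.449.
C: holds — e.g. at (2, 2), both sides equal 4.

Answer: C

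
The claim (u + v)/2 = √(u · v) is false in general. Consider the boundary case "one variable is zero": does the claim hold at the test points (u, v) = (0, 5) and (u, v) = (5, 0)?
No, fails at both test points

At (0, 5): LHS = 5/2 ≠ RHS = 0
At (5, 0): LHS = 5/2 ≠ RHS = 0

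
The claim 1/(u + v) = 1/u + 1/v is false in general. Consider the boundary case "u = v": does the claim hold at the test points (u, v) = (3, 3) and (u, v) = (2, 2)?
At (3, 3): LHS = 1/6 ≠ RHS = 2/3
At (2, 2): LHS = 1/4 ≠ RHS = 1

Answer: No, fails at both test points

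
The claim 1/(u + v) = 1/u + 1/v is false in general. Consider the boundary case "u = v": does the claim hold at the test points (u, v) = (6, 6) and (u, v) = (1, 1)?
At (6, 6): LHS = 1/12 ≠ RHS = 1/3
At (1, 1): LHS = 1/2 ≠ RHS = 2

Answer: No, fails at both test points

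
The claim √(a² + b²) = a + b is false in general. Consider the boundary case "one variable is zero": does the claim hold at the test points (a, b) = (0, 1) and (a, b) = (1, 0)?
At (0, 1): LHS = 1, RHS = 1 → equal
At (1, 0): LHS = 1, RHS = 1 → equal

So the claim does hold at both of these boundary points, even though it is not an identity.

Answer: Yes, holds at both test points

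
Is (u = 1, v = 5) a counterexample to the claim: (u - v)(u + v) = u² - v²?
No

Substituting u = 1, v = 5:
LHS = (1 - 5)(1 + 5) = -24
RHS = 1² - 5² = -24

The sides agree, so this pair does not disprove the claim.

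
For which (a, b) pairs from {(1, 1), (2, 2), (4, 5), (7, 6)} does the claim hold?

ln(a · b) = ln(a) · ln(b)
Testing each pair:
(1, 1): LHS = 0, RHS = 0 → holds
(2, 2): LHS = ln(4) ≈ 1.386, RHS = ln(2)² ≈ 0.4805 → fails
(4, 5): LHS = ln(20) ≈ 2.996, RHS = ln(4)·ln(5) ≈ 2.231 → fails
(7, 6): LHS = ln(42) ≈ 3.738, RHS = ln(6)·ln(7) ≈ 3.487 → fails

1 of 4 pairs satisfies the claim.

Answer: (1, 1)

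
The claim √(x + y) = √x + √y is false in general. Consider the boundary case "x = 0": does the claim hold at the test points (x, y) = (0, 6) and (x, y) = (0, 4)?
At (0, 6): LHS = √(6) ≈ 2.449, RHS = √(6) ≈ 2.449 → equal
At (0, 4): LHS = 2, RHS = 2 → equal

So the claim does hold at both of these boundary points, even though it is not an identity.

Answer: Yes, holds at both test points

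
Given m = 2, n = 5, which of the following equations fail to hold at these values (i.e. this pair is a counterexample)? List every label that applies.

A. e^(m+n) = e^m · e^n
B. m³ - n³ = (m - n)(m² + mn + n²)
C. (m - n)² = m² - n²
C

Evaluating each claim at the given values:
A. LHS = e^7 ≈ 1097, RHS = e^7 ≈ 1097 → holds here (LHS = RHS)
B. LHS = -117, RHS = -117 → holds here (LHS = RHS)
C. LHS = 9, RHS = -21 → fails here (LHS ≠ RHS)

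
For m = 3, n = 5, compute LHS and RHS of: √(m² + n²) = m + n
LHS = √(3² + 5²) = √(34) ≈ 5.831
RHS = 3 + 5 = 8

LHS ≠ RHS (they differ by about 2.169), so the equation does not hold here.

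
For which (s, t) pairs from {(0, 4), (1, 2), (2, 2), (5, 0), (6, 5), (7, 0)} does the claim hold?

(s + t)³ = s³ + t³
(0, 4), (5, 0), (7, 0)

Testing each pair:
(0, 4): LHS = 64, RHS = 64 → holds
(1, 2): LHS = 27, RHS = 9 → fails
(2, 2): LHS = 64, RHS = 16 → fails
(5, 0): LHS = 125, RHS = 125 → holds
(6, 5): LHS = 1331, RHS = 341 → fails
(7, 0): LHS = 343, RHS = 343 → holds

3 of 6 pairs satisfy the claim.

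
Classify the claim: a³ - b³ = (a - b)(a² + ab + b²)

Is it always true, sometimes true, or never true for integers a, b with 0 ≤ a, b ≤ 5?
The identity holds for every pair in the range. For instance at (a, b) = (5, 3): both sides equal 98.

Answer: Always true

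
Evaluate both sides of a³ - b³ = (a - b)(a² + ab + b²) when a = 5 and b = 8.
LHS = 5³ - 8³ = -387
RHS = (5 - 8)(5² + 5·8 + 8²) = -387

LHS = RHS: the two sides agree.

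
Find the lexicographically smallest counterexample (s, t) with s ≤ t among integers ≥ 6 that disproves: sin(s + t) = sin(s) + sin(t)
Substituting (6, 6) into the claim:
LHS = sin(6 + 6) = sin(12) ≈ -0.5366
RHS = sin(6) + sin(6) = 2·sin(6) ≈ -0.5588

Since LHS ≠ RHS, this pair disproves the claim, and no lexicographically smaller pair (s ≤ t, integers ≥ 6) does.

For instance (6, 8) is also a counterexample (LHS = sin(14) ≈ 0.9906, RHS = sin(6) + sin(8) ≈ 0.7099), but it's lexicographically larger.

Answer: (s, t) = (6, 6)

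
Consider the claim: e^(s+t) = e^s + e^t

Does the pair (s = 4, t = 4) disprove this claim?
Substituting s = 4, t = 4:
LHS = e^(4+4) = e^8 ≈ 2981
RHS = e^4 + e^4 = 2·e^4 ≈ 109.2

Since LHS ≠ RHS, this pair disproves the claim.

Answer: Yes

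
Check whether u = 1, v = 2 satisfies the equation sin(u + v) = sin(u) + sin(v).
Substituting u = 1, v = 2:

LHS = sin(1 + 2) = sin(3) ≈ 0.1411
RHS = sin(1) + sin(2) ≈ 1.751

LHS ≠ RHS, so the equation does not hold at this point.

Answer: Fails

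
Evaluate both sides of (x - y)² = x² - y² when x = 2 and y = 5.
LHS = (2 - 5)² = 9
RHS = 2² - 5² = -21

LHS ≠ RHS, so the equation does not hold here.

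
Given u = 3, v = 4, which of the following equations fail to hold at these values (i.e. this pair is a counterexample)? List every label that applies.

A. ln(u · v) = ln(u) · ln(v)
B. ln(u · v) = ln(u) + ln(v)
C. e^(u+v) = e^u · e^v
Evaluating each claim at the given values:
A. LHS = ln(12) ≈ 2.485, RHS = ln(3)·ln(4) ≈ 1.523 → fails here (LHS ≠ RHS)
B. LHS = ln(12) ≈ 2.485, RHS = ln(3) + ln(4) ≈ 2.485 → holds here (LHS = RHS)
C. LHS = e^7 ≈ 1097, RHS = e^7 ≈ 1097 → holds here (LHS = RHS)

Answer: A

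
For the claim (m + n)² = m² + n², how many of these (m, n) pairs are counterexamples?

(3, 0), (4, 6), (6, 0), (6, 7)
Testing each pair:
(3, 0): LHS = 9, RHS = 9 → satisfies claim
(4, 6): LHS = 100, RHS = 52 → counterexample
(6, 0): LHS = 36, RHS = 36 → satisfies claim
(6, 7): LHS = 169, RHS = 85 → counterexample

That makes 2 counterexamples.

Answer: 2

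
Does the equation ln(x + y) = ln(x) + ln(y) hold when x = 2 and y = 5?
Fails

Substituting x = 2, y = 5:

LHS = ln(2 + 5) = ln(7) ≈ 1.946
RHS = ln(2) + ln(5) ≈ 2.303

LHS ≠ RHS, so the equation does not hold at this point.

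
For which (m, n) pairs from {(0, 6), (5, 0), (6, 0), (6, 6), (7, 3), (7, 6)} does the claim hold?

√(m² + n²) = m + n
(0, 6), (5, 0), (6, 0)

Testing each pair:
(0, 6): LHS = 6, RHS = 6 → holds
(5, 0): LHS = 5, RHS = 5 → holds
(6, 0): LHS = 6, RHS = 6 → holds
(6, 6): LHS = 6·√(2) ≈ 8.485, RHS = 12 → fails
(7, 3): LHS = √(58) ≈ 7.616, RHS = 10 → fails
(7, 6): LHS = √(85) ≈ 9.22, RHS = 13 → fails

3 of 6 pairs satisfy the claim.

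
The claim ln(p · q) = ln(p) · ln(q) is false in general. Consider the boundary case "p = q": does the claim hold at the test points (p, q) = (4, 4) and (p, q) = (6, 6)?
No, fails at both test points

At (4, 4): LHS = ln(16) ≈ 2.773 ≠ RHS = ln(4)² ≈ 1.922
At (6, 6): LHS = ln(36) ≈ 3.584 ≠ RHS = ln(6)² ≈ 3.21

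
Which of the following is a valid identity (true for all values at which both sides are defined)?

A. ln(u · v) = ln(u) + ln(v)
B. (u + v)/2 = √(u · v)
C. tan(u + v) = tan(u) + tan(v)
A: holds — e.g. at (3, 5), both sides equal ln(15) ≈ 2.708.
B: fails at (1, 3) — LHS = 2, RHS = √(3) ≈ 1.732.
C: fails at (2, 4) — LHS = tan(6) ≈ -0.291, RHS = tan(2) + tan(4) ≈ -1.027.

Answer: A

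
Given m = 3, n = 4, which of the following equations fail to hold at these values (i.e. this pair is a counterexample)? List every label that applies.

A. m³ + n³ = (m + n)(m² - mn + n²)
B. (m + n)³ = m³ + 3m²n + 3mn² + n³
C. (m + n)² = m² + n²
C

Evaluating each claim at the given values:
A. LHS = 91, RHS = 91 → holds here (LHS = RHS)
B. LHS = 343, RHS = 343 → holds here (LHS = RHS)
C. LHS = 49, RHS = 25 → fails here (LHS ≠ RHS)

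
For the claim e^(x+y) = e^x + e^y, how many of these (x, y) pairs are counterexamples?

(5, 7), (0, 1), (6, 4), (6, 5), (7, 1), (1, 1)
Testing each pair:
(5, 7): LHS = e^12 ≈ 162754.8, RHS = e^5 + e^7 ≈ 1245 → counterexample
(0, 1): LHS = e ≈ 2.718, RHS = 1 + e ≈ 3.718 → counterexample
(6, 4): LHS = e^10 ≈ 22026.5, RHS = e^4 + e^6 ≈ 458 → counterexample
(6, 5): LHS = e^11 ≈ 59874.1, RHS = e^5 + e^6 ≈ 551.8 → counterexample
(7, 1): LHS = e^8 ≈ 2981, RHS = e + e^7 ≈ 1099 → counterexample
(1, 1): LHS = e^2 ≈ 7.389, RHS = 2·e ≈ 5.437 → counterexample

That makes 6 counterexamples.

Answer: 6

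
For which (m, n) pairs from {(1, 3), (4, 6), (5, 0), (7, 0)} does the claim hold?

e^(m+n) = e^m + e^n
Testing each pair:
(1, 3): LHS = e^4 ≈ 54.6, RHS = e + e^3 ≈ 22.8 → fails
(4, 6): LHS = e^10 ≈ 22026.5, RHS = e^4 + e^6 ≈ 458 → fails
(5, 0): LHS = e^5 ≈ 148.4, RHS = 1 + e^5 ≈ 149.4 → fails
(7, 0): LHS = e^7 ≈ 1097, RHS = 1 + e^7 ≈ 1098 → fails

No pair satisfies the claim.

Answer: None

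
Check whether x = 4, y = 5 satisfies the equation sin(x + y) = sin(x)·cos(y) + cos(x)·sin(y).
Holds

Substituting x = 4, y = 5:

LHS = sin(4 + 5) = sin(9) ≈ 0.4121
RHS = sin(4)·cos(5) + cos(4)·sin(5) = sin(4)·cos(5) + sin(5)·cos(4) ≈ 0.4121

LHS = RHS, so the equation holds at this point.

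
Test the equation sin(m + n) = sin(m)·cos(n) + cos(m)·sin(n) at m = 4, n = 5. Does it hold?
Holds

Substituting m = 4, n = 5:

LHS = sin(4 + 5) = sin(9) ≈ 0.4121
RHS = sin(4)·cos(5) + cos(4)·sin(5) = sin(4)·cos(5) + sin(5)·cos(4) ≈ 0.4121

LHS = RHS, so the equation holds at this point.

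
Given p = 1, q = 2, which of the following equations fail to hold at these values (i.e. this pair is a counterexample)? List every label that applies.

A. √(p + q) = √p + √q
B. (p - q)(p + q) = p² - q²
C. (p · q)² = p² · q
Evaluating each claim at the given values:
A. LHS = √(3) ≈ 1.732, RHS = 1 + √(2) ≈ 2.414 → fails here (LHS ≠ RHS)
B. LHS = -3, RHS = -3 → holds here (LHS = RHS)
C. LHS = 4, RHS = 2 → fails here (LHS ≠ RHS)

Answer: A, C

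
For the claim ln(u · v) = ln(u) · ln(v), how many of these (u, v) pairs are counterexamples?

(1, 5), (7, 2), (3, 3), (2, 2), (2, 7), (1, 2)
6

Testing each pair:
(1, 5): LHS = ln(5) ≈ 1.609, RHS = 0 → counterexample
(7, 2): LHS = ln(14) ≈ 2.639, RHS = ln(2)·ln(7) ≈ 1.349 → counterexample
(3, 3): LHS = ln(9) ≈ 2.197, RHS = ln(3)² ≈ 1.207 → counterexample
(2, 2): LHS = ln(4) ≈ 1.386, RHS = ln(2)² ≈ 0.4805 → counterexample
(2, 7): LHS = ln(14) ≈ 2.639, RHS = ln(2)·ln(7) ≈ 1.349 → counterexample
(1, 2): LHS = ln(2) ≈ 0.6931, RHS = 0 → counterexample

That makes 6 counterexamples.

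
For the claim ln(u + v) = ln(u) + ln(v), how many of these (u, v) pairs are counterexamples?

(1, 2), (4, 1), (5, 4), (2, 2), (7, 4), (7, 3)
Testing each pair:
(1, 2): LHS = ln(3) ≈ 1.099, RHS = ln(2) ≈ 0.6931 → counterexample
(4, 1): LHS = ln(5) ≈ 1.609, RHS = ln(4) ≈ 1.386 → counterexample
(5, 4): LHS = ln(9) ≈ 2.197, RHS = ln(4) + ln(5) ≈ 2.996 → counterexample
(2, 2): LHS = ln(4) ≈ 1.386, RHS = 2·ln(2) ≈ 1.386 → satisfies claim
(7, 4): LHS = ln(11) ≈ 2.398, RHS = ln(4) + ln(7) ≈ 3.332 → counterexample
(7, 3): LHS = ln(10) ≈ 2.303, RHS = ln(3) + ln(7) ≈ 3.045 → counterexample

That makes 5 counterexamples.

Answer: 5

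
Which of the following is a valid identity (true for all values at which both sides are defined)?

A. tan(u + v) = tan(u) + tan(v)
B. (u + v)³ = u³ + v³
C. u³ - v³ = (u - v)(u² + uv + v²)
A: fails at (3, 3) — LHS = tan(6) ≈ -0.291, RHS = 2·tan(3) ≈ -0.2851.
B: fails at (3, 7) — LHS = 1000, RHS = 370.
C: holds — e.g. at (1, 3), both sides equal -26.

Answer: C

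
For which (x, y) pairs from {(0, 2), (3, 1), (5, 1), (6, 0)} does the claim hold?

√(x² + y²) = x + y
Testing each pair:
(0, 2): LHS = 2, RHS = 2 → holds
(3, 1): LHS = √(10) ≈ 3.162, RHS = 4 → fails
(5, 1): LHS = √(26) ≈ 5.099, RHS = 6 → fails
(6, 0): LHS = 6, RHS = 6 → holds

2 of 4 pairs satisfy the claim.

Answer: (0, 2), (6, 0)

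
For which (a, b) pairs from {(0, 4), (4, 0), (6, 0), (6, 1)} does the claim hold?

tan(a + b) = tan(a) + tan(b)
Testing each pair:
(0, 4): LHS = tan(4) ≈ 1.158, RHS = tan(4) ≈ 1.158 → holds
(4, 0): LHS = tan(4) ≈ 1.158, RHS = tan(4) ≈ 1.158 → holds
(6, 0): LHS = tan(6) ≈ -0.291, RHS = tan(6) ≈ -0.291 → holds
(6, 1): LHS = tan(7) ≈ 0.8714, RHS = tan(6) + tan(1) ≈ 1.266 → fails

3 of 4 pairs satisfy the claim.

Answer: (0, 4), (4, 0), (6, 0)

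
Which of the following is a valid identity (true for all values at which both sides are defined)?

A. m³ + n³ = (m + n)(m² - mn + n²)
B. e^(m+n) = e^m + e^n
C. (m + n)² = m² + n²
A: holds — e.g. at (3, 5), both sides equal 152.
B: fails at (1, 2) — LHS = e^3 ≈ 20.09, RHS = e + e^2 ≈ 10.11.
C: fails at (4, 6) — LHS = 100, RHS = 52.

Answer: A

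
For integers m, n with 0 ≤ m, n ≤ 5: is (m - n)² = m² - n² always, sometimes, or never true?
It holds at (m, n) = (2, 0) (both sides equal 4), but fails at (m, n) = (2, 3) (LHS = 1, RHS = -5).

Answer: Sometimes true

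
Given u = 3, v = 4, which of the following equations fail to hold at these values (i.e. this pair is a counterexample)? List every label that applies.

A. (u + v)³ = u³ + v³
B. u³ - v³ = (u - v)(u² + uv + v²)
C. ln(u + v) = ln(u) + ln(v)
Evaluating each claim at the given values:
A. LHS = 343, RHS = 91 → fails here (LHS ≠ RHS)
B. LHS = -37, RHS = -37 → holds here (LHS = RHS)
C. LHS = ln(7) ≈ 1.946, RHS = ln(3) + ln(4) ≈ 2.485 → fails here (LHS ≠ RHS)

Answer: A, C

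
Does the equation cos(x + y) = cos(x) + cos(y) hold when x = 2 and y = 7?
Substituting x = 2, y = 7:

LHS = cos(2 + 7) = cos(9) ≈ -0.9111
RHS = cos(2) + cos(7) ≈ 0.3378

LHS ≠ RHS, so the equation does not hold at this point.

Answer: Fails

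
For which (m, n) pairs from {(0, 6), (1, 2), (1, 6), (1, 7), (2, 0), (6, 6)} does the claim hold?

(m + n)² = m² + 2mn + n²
Testing each pair:
(0, 6): LHS = 36, RHS = 36 → holds
(1, 2): LHS = 9, RHS = 9 → holds
(1, 6): LHS = 49, RHS = 49 → holds
(1, 7): LHS = 64, RHS = 64 → holds
(2, 0): LHS = 4, RHS = 4 → holds
(6, 6): LHS = 144, RHS = 144 → holds

Every pair satisfies the claim.

Answer: All pairs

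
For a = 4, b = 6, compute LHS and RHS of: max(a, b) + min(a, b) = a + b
LHS = max(4, 6) + min(4, 6) = 10
RHS = 4 + 6 = 10

LHS = RHS: the two sides agree.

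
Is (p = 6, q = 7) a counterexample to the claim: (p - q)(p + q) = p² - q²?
Substituting p = 6, q = 7:
LHS = (6 - 7)(6 + 7) = -13
RHS = 6² - 7² = -13

The sides agree, so this pair does not disprove the claim.

Answer: No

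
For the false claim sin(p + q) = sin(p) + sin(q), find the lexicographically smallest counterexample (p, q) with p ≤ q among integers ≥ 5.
(p, q) = (5, 5)

Substituting (5, 5) into the claim:
LHS = sin(5 + 5) = sin(10) ≈ -0.544
RHS = sin(5) + sin(5) = 2·sin(5) ≈ -1.918

Since LHS ≠ RHS, this pair disproves the claim, and no lexicographically smaller pair (p ≤ q, integers ≥ 5) does.

For instance (6, 9) is also a counterexample (LHS = sin(15) ≈ 0.6503, RHS = sin(6) + sin(9) ≈ 0.1327), but it's lexicographically larger.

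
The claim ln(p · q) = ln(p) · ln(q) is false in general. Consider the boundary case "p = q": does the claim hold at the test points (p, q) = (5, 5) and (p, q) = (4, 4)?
No, fails at both test points

At (5, 5): LHS = ln(25) ≈ 3.219 ≠ RHS = ln(5)² ≈ 2.59
At (4, 4): LHS = ln(16) ≈ 2.773 ≠ RHS = ln(4)² ≈ 1.922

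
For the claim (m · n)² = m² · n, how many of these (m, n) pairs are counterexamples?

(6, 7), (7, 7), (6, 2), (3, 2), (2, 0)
4

Testing each pair:
(6, 7): LHS = 1764, RHS = 252 → counterexample
(7, 7): LHS = 2401, RHS = 343 → counterexample
(6, 2): LHS = 144, RHS = 72 → counterexample
(3, 2): LHS = 36, RHS = 18 → counterexample
(2, 0): LHS = 0, RHS = 0 → satisfies claim

That makes 4 counterexamples.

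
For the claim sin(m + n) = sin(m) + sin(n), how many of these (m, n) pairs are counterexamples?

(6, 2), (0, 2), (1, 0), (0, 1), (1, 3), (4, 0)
2

Testing each pair:
(6, 2): LHS = sin(8) ≈ 0.9894, RHS = sin(6) + sin(2) ≈ 0.6299 → counterexample
(0, 2): LHS = sin(2) ≈ 0.9093, RHS = sin(2) ≈ 0.9093 → satisfies claim
(1, 0): LHS = sin(1) ≈ 0.8415, RHS = sin(1) ≈ 0.8415 → satisfies claim
(0, 1): LHS = sin(1) ≈ 0.8415, RHS = sin(1) ≈ 0.8415 → satisfies claim
(1, 3): LHS = sin(4) ≈ -0.7568, RHS = sin(3) + sin(1) ≈ 0.9826 → counterexample
(4, 0): LHS = sin(4) ≈ -0.7568, RHS = sin(4) ≈ -0.7568 → satisfies claim

That makes 2 counterexamples.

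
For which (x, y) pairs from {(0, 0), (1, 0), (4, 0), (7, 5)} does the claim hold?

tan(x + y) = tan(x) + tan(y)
Testing each pair:
(0, 0): LHS = 0, RHS = 0 → holds
(1, 0): LHS = tan(1) ≈ 1.557, RHS = tan(1) ≈ 1.557 → holds
(4, 0): LHS = tan(4) ≈ 1.158, RHS = tan(4) ≈ 1.158 → holds
(7, 5): LHS = tan(12) ≈ -0.6359, RHS = tan(5) + tan(7) ≈ -2.509 → fails

3 of 4 pairs satisfy the claim.

Answer: (0, 0), (1, 0), (4, 0)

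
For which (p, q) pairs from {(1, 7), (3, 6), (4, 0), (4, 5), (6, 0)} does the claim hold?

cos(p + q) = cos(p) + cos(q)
Testing each pair:
(1, 7): LHS = cos(8) ≈ -0.1455, RHS = cos(1) + cos(7) ≈ 1.294 → fails
(3, 6): LHS = cos(9) ≈ -0.9111, RHS = cos(3) + cos(6) ≈ -0.02982 → fails
(4, 0): LHS = cos(4) ≈ -0.6536, RHS = cos(4) + 1 ≈ 0.3464 → fails
(4, 5): LHS = cos(9) ≈ -0.9111, RHS = cos(4) + cos(5) ≈ -0.37 → fails
(6, 0): LHS = cos(6) ≈ 0.9602, RHS = cos(6) + 1 ≈ 1.96 → fails

No pair satisfies the claim.

Answer: None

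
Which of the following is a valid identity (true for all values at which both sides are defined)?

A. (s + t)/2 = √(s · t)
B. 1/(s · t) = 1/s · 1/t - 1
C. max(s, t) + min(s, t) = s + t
C

A: fails at (4, 5) — LHS = 9/2, RHS = 2·√(5) ≈ 4.472.
B: fails at (3, 5) — LHS = 1/15, RHS = -14/15.
C: holds — e.g. at (1, 3), both sides equal 4.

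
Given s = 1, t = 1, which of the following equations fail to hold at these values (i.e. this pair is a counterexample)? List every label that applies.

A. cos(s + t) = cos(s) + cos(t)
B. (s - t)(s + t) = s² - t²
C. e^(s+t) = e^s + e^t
A, C

Evaluating each claim at the given values:
A. LHS = cos(2) ≈ -0.4161, RHS = 2·cos(1) ≈ 1.081 → fails here (LHS ≠ RHS)
B. LHS = 0, RHS = 0 → holds here (LHS = RHS)
C. LHS = e^2 ≈ 7.389, RHS = 2·e ≈ 5.437 → fails here (LHS ≠ RHS)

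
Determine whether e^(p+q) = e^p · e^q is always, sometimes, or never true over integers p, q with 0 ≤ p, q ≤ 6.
The identity holds for every pair in the range. For instance at (p, q) = (0, 1): both sides equal e ≈ 2.718.

Answer: Always true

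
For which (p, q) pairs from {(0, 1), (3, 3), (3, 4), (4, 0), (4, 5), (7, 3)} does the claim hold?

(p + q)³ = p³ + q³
Testing each pair:
(0, 1): LHS = 1, RHS = 1 → holds
(3, 3): LHS = 216, RHS = 54 → fails
(3, 4): LHS = 343, RHS = 91 → fails
(4, 0): LHS = 64, RHS = 64 → holds
(4, 5): LHS = 729, RHS = 189 → fails
(7, 3): LHS = 1000, RHS = 370 → fails

2 of 6 pairs satisfy the claim.

Answer: (0, 1), (4, 0)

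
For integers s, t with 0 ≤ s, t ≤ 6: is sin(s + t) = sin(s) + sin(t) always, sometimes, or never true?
Sometimes true

It holds at (s, t) = (0, 0) (both sides equal 0), but fails at (s, t) = (5, 2) (LHS = sin(7) ≈ 0.657, RHS = sin(5) + sin(2) ≈ -0.04963).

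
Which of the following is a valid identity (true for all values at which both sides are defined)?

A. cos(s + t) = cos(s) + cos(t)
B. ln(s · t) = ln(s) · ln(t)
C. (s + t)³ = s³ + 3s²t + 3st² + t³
A: fails at (1, 2) — LHS = cos(3) ≈ -0.99, RHS = cos(2) + cos(1) ≈ 0.1242.
B: fails at (2, 7) — LHS = ln(14) ≈ 2.639, RHS = ln(2)·ln(7) ≈ 1.349.
C: holds — e.g. at (6, 7), both sides equal 2197.

Answer: C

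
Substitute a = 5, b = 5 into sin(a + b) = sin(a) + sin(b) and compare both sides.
LHS = sin(5 + 5) = sin(10) ≈ -0.544
RHS = sin(5) + sin(5) = 2·sin(5) ≈ -1.918

LHS ≠ RHS (they differ by about 1.374), so the equation does not hold here.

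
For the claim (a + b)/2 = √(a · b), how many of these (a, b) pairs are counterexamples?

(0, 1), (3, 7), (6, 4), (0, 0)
Testing each pair:
(0, 1): LHS = 1/2, RHS = 0 → counterexample
(3, 7): LHS = 5, RHS = √(21) ≈ 4.583 → counterexample
(6, 4): LHS = 5, RHS = 2·√(6) ≈ 4.899 → counterexample
(0, 0): LHS = 0, RHS = 0 → satisfies claim

That makes 3 counterexamples.

Answer: 3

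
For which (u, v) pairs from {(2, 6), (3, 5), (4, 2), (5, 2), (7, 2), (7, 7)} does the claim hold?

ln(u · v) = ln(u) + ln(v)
All pairs

Testing each pair:
(2, 6): LHS = ln(12) ≈ 2.485, RHS = ln(2) + ln(6) ≈ 2.485 → holds
(3, 5): LHS = ln(15) ≈ 2.708, RHS = ln(3) + ln(5) ≈ 2.708 → holds
(4, 2): LHS = ln(8) ≈ 2.079, RHS = ln(2) + ln(4) ≈ 2.079 → holds
(5, 2): LHS = ln(10) ≈ 2.303, RHS = ln(2) + ln(5) ≈ 2.303 → holds
(7, 2): LHS = ln(14) ≈ 2.639, RHS = ln(2) + ln(7) ≈ 2.639 → holds
(7, 7): LHS = ln(49) ≈ 3.892, RHS = 2·ln(7) ≈ 3.892 → holds

Every pair satisfies the claim.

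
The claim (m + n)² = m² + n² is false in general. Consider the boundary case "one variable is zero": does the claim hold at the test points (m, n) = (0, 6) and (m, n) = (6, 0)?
At (0, 6): LHS = 36, RHS = 36 → equal
At (6, 0): LHS = 36, RHS = 36 → equal

So the claim does hold at both of these boundary points, even though it is not an identity.

Answer: Yes, holds at both test points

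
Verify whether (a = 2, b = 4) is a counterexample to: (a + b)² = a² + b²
Substituting a = 2, b = 4:
LHS = (2 + 4)² = 36
RHS = 2² + 4² = 20

Since LHS ≠ RHS, this pair disproves the claim.

Answer: Yes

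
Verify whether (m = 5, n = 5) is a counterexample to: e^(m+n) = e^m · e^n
Substituting m = 5, n = 5:
LHS = e^(5+5) = e^10 ≈ 22026.5
RHS = e^5 · e^5 = e^10 ≈ 22026.5

The sides agree, so this pair does not disprove the claim.

Answer: No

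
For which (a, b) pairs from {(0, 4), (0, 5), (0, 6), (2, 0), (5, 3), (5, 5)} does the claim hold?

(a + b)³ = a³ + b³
(0, 4), (0, 5), (0, 6), (2, 0)

Testing each pair:
(0, 4): LHS = 64, RHS = 64 → holds
(0, 5): LHS = 125, RHS = 125 → holds
(0, 6): LHS = 216, RHS = 216 → holds
(2, 0): LHS = 8, RHS = 8 → holds
(5, 3): LHS = 512, RHS = 152 → fails
(5, 5): LHS = 1000, RHS = 250 → fails

4 of 6 pairs satisfy the claim.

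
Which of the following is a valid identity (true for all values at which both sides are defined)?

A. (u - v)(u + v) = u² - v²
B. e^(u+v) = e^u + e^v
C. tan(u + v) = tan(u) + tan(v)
A: holds — e.g. at (1, 4), both sides equal -15.
B: fails at (3, 4) — LHS = e^7 ≈ 1097, RHS = e^3 + e^4 ≈ 74.68.
C: fails at (2, 4) — LHS = tan(6) ≈ -0.291, RHS = tan(2) + tan(4) ≈ -1.027.

Answer: A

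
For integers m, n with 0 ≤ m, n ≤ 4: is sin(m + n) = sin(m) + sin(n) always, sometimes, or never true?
It holds at (m, n) = (0, 0) (both sides equal 0), but fails at (m, n) = (3, 4) (LHS = sin(7) ≈ 0.657, RHS = sin(4) + sin(3) ≈ -0.6157).

Answer: Sometimes true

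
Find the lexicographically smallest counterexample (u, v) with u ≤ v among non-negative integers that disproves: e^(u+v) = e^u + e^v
Substituting (0, 0) into the claim:
LHS = e^(0+0) = 1
RHS = e^0 + e^0 = 2

Since LHS ≠ RHS, this pair disproves the claim, and no lexicographically smaller pair (u ≤ v, non-negative integers) does.

For instance (0, 3) is also a counterexample (LHS = e^3 ≈ 20.09, RHS = 1 + e^3 ≈ 21.09), but it's lexicographically larger.

Answer: (u, v) = (0, 0)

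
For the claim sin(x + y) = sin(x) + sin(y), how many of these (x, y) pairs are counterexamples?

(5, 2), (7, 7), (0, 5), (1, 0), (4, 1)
3

Testing each pair:
(5, 2): LHS = sin(7) ≈ 0.657, RHS = sin(5) + sin(2) ≈ -0.04963 → counterexample
(7, 7): LHS = sin(14) ≈ 0.9906, RHS = 2·sin(7) ≈ 1.314 → counterexample
(0, 5): LHS = sin(5) ≈ -0.9589, RHS = sin(5) ≈ -0.9589 → satisfies claim
(1, 0): LHS = sin(1) ≈ 0.8415, RHS = sin(1) ≈ 0.8415 → satisfies claim
(4, 1): LHS = sin(5) ≈ -0.9589, RHS = sin(4) + sin(1) ≈ 0.08467 → counterexample

That makes 3 counterexamples.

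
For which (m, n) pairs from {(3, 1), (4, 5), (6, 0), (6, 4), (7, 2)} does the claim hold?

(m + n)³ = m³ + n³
Testing each pair:
(3, 1): LHS = 64, RHS = 28 → fails
(4, 5): LHS = 729, RHS = 189 → fails
(6, 0): LHS = 216, RHS = 216 → holds
(6, 4): LHS = 1000, RHS = 280 → fails
(7, 2): LHS = 729, RHS = 351 → fails

1 of 5 pairs satisfies the claim.

Answer: (6, 0)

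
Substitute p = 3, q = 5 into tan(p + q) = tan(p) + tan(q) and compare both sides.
LHS = tan(3 + 5) = tan(8) ≈ -6.8
RHS = tan(3) + tan(5) ≈ -3.523

LHS ≠ RHS (they differ by about 3.277), so the equation does not hold here.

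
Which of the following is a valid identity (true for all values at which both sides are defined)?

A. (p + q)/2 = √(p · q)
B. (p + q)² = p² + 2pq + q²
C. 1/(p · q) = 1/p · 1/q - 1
B

A: fails at (2, 5) — LHS = 7/2, RHS = √(10) ≈ 3.162.
B: holds — e.g. at (4, 6), both sides equal 100.
C: fails at (2, 4) — LHS = 1/8, RHS = -7/8.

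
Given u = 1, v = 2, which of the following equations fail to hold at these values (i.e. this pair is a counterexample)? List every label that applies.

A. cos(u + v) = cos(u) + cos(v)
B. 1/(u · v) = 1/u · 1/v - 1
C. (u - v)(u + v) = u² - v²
Evaluating each claim at the given values:
A. LHS = cos(3) ≈ -0.99, RHS = cos(2) + cos(1) ≈ 0.1242 → fails here (LHS ≠ RHS)
B. LHS = 1/2, RHS = -1/2 → fails here (LHS ≠ RHS)
C. LHS = -3, RHS = -3 → holds here (LHS = RHS)

Answer: A, B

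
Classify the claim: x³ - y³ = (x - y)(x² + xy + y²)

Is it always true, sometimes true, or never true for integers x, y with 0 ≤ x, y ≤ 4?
Always true

The identity holds for every pair in the range. For instance at (x, y) = (2, 3): both sides equal -19.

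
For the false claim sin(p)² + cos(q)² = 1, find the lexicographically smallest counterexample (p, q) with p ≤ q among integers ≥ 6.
Substituting (6, 7) into the claim:
LHS = sin(6)² + cos(7)² ≈ 0.6464
RHS = 1

Since LHS ≠ RHS, this pair disproves the claim, and no lexicographically smaller pair (p ≤ q, integers ≥ 6) does.

For instance (12, 13) is also a counterexample (LHS = sin(12)² + cos(13)² ≈ 1.111, RHS = 1), but it's lexicographically larger.

Answer: (p, q) = (6, 7)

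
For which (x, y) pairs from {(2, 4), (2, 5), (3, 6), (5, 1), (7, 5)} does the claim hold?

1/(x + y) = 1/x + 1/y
None

Testing each pair:
(2, 4): LHS = 1/6, RHS = 3/4 → fails
(2, 5): LHS = 1/7, RHS = 7/10 → fails
(3, 6): LHS = 1/9, RHS = 1/2 → fails
(5, 1): LHS = 1/6, RHS = 6/5 → fails
(7, 5): LHS = 1/12, RHS = 12/35 → fails

No pair satisfies the claim.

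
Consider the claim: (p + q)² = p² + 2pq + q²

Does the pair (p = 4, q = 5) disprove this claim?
Substituting p = 4, q = 5:
LHS = (4 + 5)² = 81
RHS = 4² + 2·4·5 + 5² = 81

The sides agree, so this pair does not disprove the claim.

Answer: No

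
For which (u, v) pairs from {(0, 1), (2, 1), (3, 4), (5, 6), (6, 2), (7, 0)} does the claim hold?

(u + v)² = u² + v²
(0, 1), (7, 0)

Testing each pair:
(0, 1): LHS = 1, RHS = 1 → holds
(2, 1): LHS = 9, RHS = 5 → fails
(3, 4): LHS = 49, RHS = 25 → fails
(5, 6): LHS = 121, RHS = 61 → fails
(6, 2): LHS = 64, RHS = 40 → fails
(7, 0): LHS = 49, RHS = 49 → holds

2 of 6 pairs satisfy the claim.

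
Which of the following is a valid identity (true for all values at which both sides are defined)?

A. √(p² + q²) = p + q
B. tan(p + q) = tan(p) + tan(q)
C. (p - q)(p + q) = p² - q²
C

A: fails at (2, 3) — LHS = √(13) ≈ 3.606, RHS = 5.
B: fails at (4, 4) — LHS = tan(8) ≈ -6.8, RHS = 2·tan(4) ≈ 2.316.
C: holds — e.g. at (1, 4), both sides equal -15.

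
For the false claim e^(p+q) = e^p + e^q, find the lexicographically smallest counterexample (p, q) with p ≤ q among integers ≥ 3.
Substituting (3, 3) into the claim:
LHS = e^(3+3) = e^6 ≈ 403.4
RHS = e^3 + e^3 = 2·e^3 ≈ 40.17

Since LHS ≠ RHS, this pair disproves the claim, and no lexicographically smaller pair (p ≤ q, integers ≥ 3) does.

For instance (9, 9) is also a counterexample (LHS = e^18 ≈ 65659969.1, RHS = 2·e^9 ≈ 16206.2), but it's lexicographically larger.

Answer: (p, q) = (3, 3)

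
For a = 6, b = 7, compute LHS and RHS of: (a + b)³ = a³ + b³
LHS = (6 + 7)³ = 2197
RHS = 6³ + 7³ = 559

LHS ≠ RHS, so the equation does not hold here.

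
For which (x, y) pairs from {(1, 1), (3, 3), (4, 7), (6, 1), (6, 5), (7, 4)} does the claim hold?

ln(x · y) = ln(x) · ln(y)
Testing each pair:
(1, 1): LHS = 0, RHS = 0 → holds
(3, 3): LHS = ln(9) ≈ 2.197, RHS = ln(3)² ≈ 1.207 → fails
(4, 7): LHS = ln(28) ≈ 3.332, RHS = ln(4)·ln(7) ≈ 2.698 → fails
(6, 1): LHS = ln(6) ≈ 1.792, RHS = 0 → fails
(6, 5): LHS = ln(30) ≈ 3.401, RHS = ln(5)·ln(6) ≈ 2.884 → fails
(7, 4): LHS = ln(28) ≈ 3.332, RHS = ln(4)·ln(7) ≈ 2.698 → fails

1 of 6 pairs satisfies the claim.

Answer: (1, 1)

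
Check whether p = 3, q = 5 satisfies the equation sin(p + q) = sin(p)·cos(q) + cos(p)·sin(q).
Substituting p = 3, q = 5:

LHS = sin(3 + 5) = sin(8) ≈ 0.9894
RHS = sin(3)·cos(5) + cos(3)·sin(5) = sin(3)·cos(5) + sin(5)·cos(3) ≈ 0.9894

LHS = RHS, so the equation holds at this point.

Answer: Holds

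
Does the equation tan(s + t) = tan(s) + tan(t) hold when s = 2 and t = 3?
Fails

Substituting s = 2, t = 3:

LHS = tan(2 + 3) = tan(5) ≈ -3.381
RHS = tan(2) + tan(3) ≈ -2.328

LHS ≠ RHS, so the equation does not hold at this point.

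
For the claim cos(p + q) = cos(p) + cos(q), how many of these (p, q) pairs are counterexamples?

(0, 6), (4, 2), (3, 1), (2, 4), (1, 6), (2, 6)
6

Testing each pair:
(0, 6): LHS = cos(6) ≈ 0.9602, RHS = cos(6) + 1 ≈ 1.96 → counterexample
(4, 2): LHS = cos(6) ≈ 0.9602, RHS = cos(4) + cos(2) ≈ -1.07 → counterexample
(3, 1): LHS = cos(4) ≈ -0.6536, RHS = cos(3) + cos(1) ≈ -0.4497 → counterexample
(2, 4): LHS = cos(6) ≈ 0.9602, RHS = cos(4) + cos(2) ≈ -1.07 → counterexample
(1, 6): LHS = cos(7) ≈ 0.7539, RHS = cos(1) + cos(6) ≈ 1.5 → counterexample
(2, 6): LHS = cos(8) ≈ -0.1455, RHS = cos(2) + cos(6) ≈ 0.544 → counterexample

That makes 6 counterexamples.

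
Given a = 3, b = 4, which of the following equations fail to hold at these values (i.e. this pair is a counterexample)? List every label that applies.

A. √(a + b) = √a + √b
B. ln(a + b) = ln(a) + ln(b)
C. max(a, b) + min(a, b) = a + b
A, B

Evaluating each claim at the given values:
A. LHS = √(7) ≈ 2.646, RHS = √(3) + 2 ≈ 3.732 → fails here (LHS ≠ RHS)
B. LHS = ln(7) ≈ 1.946, RHS = ln(3) + ln(4) ≈ 2.485 → fails here (LHS ≠ RHS)
C. LHS = 7, RHS = 7 → holds here (LHS = RHS)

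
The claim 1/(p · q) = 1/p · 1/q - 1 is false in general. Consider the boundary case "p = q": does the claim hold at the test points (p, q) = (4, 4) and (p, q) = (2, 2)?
At (4, 4): LHS = 1/16 ≠ RHS = -15/16
At (2, 2): LHS = 1/4 ≠ RHS = -3/4

Answer: No, fails at both test points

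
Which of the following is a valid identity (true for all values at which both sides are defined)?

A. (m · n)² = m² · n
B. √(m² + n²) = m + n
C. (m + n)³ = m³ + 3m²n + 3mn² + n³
A: fails at (5, 5) — LHS = 625, RHS = 125.
B: fails at (2, 4) — LHS = 2·√(5) ≈ 4.472, RHS = 6.
C: holds — e.g. at (3, 3), both sides equal 216.

Answer: C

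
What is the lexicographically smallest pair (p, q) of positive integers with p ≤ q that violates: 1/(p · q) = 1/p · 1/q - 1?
(p, q) = (1, 1)

Substituting (1, 1) into the claim:
LHS = 1/(1 · 1) = 1
RHS = 1/1 · 1/1 - 1 = 0

Since LHS ≠ RHS, this pair disproves the claim, and no lexicographically smaller pair (p ≤ q, positive integers) does.

For instance (2, 2) is also a counterexample (LHS = 1/4, RHS = -3/4), but it's lexicographically larger.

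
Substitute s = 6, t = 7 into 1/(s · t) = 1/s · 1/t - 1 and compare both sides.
LHS = 1/(6 · 7) = 1/42
RHS = 1/6 · 1/7 - 1 = -41/42

LHS ≠ RHS, so the equation does not hold here.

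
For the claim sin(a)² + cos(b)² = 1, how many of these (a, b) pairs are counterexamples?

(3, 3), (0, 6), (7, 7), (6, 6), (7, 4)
2

Testing each pair:
(3, 3): LHS = sin(3)² + cos(3)² = 1, RHS = 1 → satisfies claim
(0, 6): LHS = cos(6)² ≈ 0.9219, RHS = 1 → counterexample
(7, 7): LHS = sin(7)² + cos(7)² = 1, RHS = 1 → satisfies claim
(6, 6): LHS = sin(6)² + cos(6)² = 1, RHS = 1 → satisfies claim
(7, 4): LHS = cos(4)² + sin(7)² ≈ 0.8589, RHS = 1 → counterexample

That makes 2 counterexamples.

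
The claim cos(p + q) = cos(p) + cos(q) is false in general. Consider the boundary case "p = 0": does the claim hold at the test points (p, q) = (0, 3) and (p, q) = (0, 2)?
No, fails at both test points

At (0, 3): LHS = cos(3) ≈ -0.99 ≠ RHS = cos(3) + 1 ≈ 0.01001
At (0, 2): LHS = cos(2) ≈ -0.4161 ≠ RHS = cos(2) + 1 ≈ 0.5839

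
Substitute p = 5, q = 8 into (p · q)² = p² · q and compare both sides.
LHS = (5 · 8)² = 1600
RHS = 5² · 8 = 200

LHS ≠ RHS, so the equation does not hold here.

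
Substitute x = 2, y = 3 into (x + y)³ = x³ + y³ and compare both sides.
LHS = (2 + 3)³ = 125
RHS = 2³ + 3³ = 35

LHS ≠ RHS, so the equation does not hold here.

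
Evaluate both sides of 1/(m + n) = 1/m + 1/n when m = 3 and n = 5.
LHS = 1/(3 + 5) = 1/8
RHS = 1/3 + 1/5 = 8/15

LHS ≠ RHS, so the equation does not hold here.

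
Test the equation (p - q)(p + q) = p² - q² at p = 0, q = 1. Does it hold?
Substituting p = 0, q = 1:

LHS = (0 - 1)(0 + 1) = -1
RHS = 0² - 1² = -1

LHS = RHS, so the equation holds at this point.

Answer: Holds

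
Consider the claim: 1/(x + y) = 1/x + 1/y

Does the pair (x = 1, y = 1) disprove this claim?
Substituting x = 1, y = 1:
LHS = 1/(1 + 1) = 1/2
RHS = 1/1 + 1/1 = 2

Since LHS ≠ RHS, this pair disproves the claim.

Answer: Yes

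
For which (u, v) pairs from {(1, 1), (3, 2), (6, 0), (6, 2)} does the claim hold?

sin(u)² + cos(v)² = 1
Testing each pair:
(1, 1): LHS = cos(1)² + sin(1)² = 1, RHS = 1 → holds
(3, 2): LHS = sin(3)² + cos(2)² ≈ 0.1931, RHS = 1 → fails
(6, 0): LHS = sin(6)² + 1 ≈ 1.078, RHS = 1 → fails
(6, 2): LHS = sin(6)² + cos(2)² ≈ 0.2513, RHS = 1 → fails

1 of 4 pairs satisfies the claim.

Answer: (1, 1)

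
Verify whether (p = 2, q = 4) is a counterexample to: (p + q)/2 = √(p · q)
Substituting p = 2, q = 4:
LHS = (2 + 4)/2 = 3
RHS = √(2 · 4) = 2·√(2) ≈ 2.828

Since LHS ≠ RHS, this pair disproves the claim.

Answer: Yes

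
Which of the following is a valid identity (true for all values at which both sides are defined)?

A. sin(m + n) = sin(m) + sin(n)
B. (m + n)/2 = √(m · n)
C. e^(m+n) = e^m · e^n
A: fails at (3, 7) — LHS = sin(10) ≈ -0.544, RHS = sin(3) + sin(7) ≈ 0.7981.
B: fails at (2, 5) — LHS = 7/2, RHS = √(10) ≈ 3.162.
C: holds — e.g. at (1, 3), both sides equal e^4 ≈ 54.6.

Answer: C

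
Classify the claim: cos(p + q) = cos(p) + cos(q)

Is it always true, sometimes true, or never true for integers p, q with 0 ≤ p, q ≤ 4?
The claim fails for every pair in the range. For instance at (p, q) = (3, 0): LHS = cos(3) ≈ -0.99, RHS = cos(3) + 1 ≈ 0.01001.

Answer: Never true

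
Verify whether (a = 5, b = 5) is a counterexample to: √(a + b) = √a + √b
Yes

Substituting a = 5, b = 5:
LHS = √(5 + 5) = √(10) ≈ 3.162
RHS = √5 + √5 = 2·√(5) ≈ 4.472

Since LHS ≠ RHS, this pair disproves the claim.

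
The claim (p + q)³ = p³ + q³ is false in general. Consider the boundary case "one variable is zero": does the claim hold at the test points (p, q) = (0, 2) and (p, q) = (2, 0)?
At (0, 2): LHS = 8, RHS = 8 → equal
At (2, 0): LHS = 8, RHS = 8 → equal

So the claim does hold at both of these boundary points, even though it is not an identity.

Answer: Yes, holds at both test points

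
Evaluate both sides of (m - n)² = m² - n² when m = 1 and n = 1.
LHS = (1 - 1)² = 0
RHS = 1² - 1² = 0

LHS = RHS: the two sides agree.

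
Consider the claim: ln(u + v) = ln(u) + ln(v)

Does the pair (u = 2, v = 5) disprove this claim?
Substituting u = 2, v = 5:
LHS = ln(2 + 5) = ln(7) ≈ 1.946
RHS = ln(2) + ln(5) ≈ 2.303

Since LHS ≠ RHS, this pair disproves the claim.

Answer: Yes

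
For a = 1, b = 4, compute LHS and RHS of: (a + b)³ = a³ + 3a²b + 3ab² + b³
LHS = (1 + 4)³ = 125
RHS = 1³ + 3·1²·4 + 3·1·4² + 4³ = 125

LHS = RHS: the two sides agree.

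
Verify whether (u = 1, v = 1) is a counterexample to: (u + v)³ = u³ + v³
Yes

Substituting u = 1, v = 1:
LHS = (1 + 1)³ = 8
RHS = 1³ + 1³ = 2

Since LHS ≠ RHS, this pair disproves the claim.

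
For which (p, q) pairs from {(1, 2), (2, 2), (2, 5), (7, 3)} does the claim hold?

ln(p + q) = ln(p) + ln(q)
(2, 2)

Testing each pair:
(1, 2): LHS = ln(3) ≈ 1.099, RHS = ln(2) ≈ 0.6931 → fails
(2, 2): LHS = ln(4) ≈ 1.386, RHS = 2·ln(2) ≈ 1.386 → holds
(2, 5): LHS = ln(7) ≈ 1.946, RHS = ln(2) + ln(5) ≈ 2.303 → fails
(7, 3): LHS = ln(10) ≈ 2.303, RHS = ln(3) + ln(7) ≈ 3.045 → fails

1 of 4 pairs satisfies the claim.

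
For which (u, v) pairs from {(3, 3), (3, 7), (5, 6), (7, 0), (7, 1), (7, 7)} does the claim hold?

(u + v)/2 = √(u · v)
Testing each pair:
(3, 3): LHS = 3, RHS = 3 → holds
(3, 7): LHS = 5, RHS = √(21) ≈ 4.583 → fails
(5, 6): LHS = 11/2, RHS = √(30) ≈ 5.477 → fails
(7, 0): LHS = 7/2, RHS = 0 → fails
(7, 1): LHS = 4, RHS = √(7) ≈ 2.646 → fails
(7, 7): LHS = 7, RHS = 7 → holds

2 of 6 pairs satisfy the claim.

Answer: (3, 3), (7, 7)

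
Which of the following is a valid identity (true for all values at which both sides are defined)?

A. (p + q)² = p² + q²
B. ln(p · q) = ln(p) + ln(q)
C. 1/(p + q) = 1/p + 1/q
B

A: fails at (3, 3) — LHS = 36, RHS = 18.
B: holds — e.g. at (1, 5), both sides equal ln(5) ≈ 1.609.
C: fails at (2, 4) — LHS = 1/6, RHS = 3/4.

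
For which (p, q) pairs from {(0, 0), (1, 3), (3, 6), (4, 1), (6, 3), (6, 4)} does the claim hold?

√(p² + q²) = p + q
(0, 0)

Testing each pair:
(0, 0): LHS = 0, RHS = 0 → holds
(1, 3): LHS = √(10) ≈ 3.162, RHS = 4 → fails
(3, 6): LHS = 3·√(5) ≈ 6.708, RHS = 9 → fails
(4, 1): LHS = √(17) ≈ 4.123, RHS = 5 → fails
(6, 3): LHS = 3·√(5) ≈ 6.708, RHS = 9 → fails
(6, 4): LHS = 2·√(13) ≈ 7.211, RHS = 10 → fails

1 of 6 pairs satisfies the claim.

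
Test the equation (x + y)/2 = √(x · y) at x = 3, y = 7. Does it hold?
Fails

Substituting x = 3, y = 7:

LHS = (3 + 7)/2 = 5
RHS = √(3 · 7) = √(21) ≈ 4.583

LHS ≠ RHS, so the equation does not hold at this point.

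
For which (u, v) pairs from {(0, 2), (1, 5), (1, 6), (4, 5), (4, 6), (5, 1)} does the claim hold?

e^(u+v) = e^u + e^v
None

Testing each pair:
(0, 2): LHS = e^2 ≈ 7.389, RHS = 1 + e^2 ≈ 8.389 → fails
(1, 5): LHS = e^6 ≈ 403.4, RHS = e + e^5 ≈ 151.1 → fails
(1, 6): LHS = e^7 ≈ 1097, RHS = e + e^6 ≈ 406.1 → fails
(4, 5): LHS = e^9 ≈ 8103, RHS = e^4 + e^5 ≈ 203 → fails
(4, 6): LHS = e^10 ≈ 22026.5, RHS = e^4 + e^6 ≈ 458 → fails
(5, 1): LHS = e^6 ≈ 403.4, RHS = e + e^5 ≈ 151.1 → fails

No pair satisfies the claim.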